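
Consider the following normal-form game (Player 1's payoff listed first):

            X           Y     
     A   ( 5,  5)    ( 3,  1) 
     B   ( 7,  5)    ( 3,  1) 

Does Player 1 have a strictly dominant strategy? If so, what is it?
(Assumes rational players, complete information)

No strictly dominant strategy exists for Player 1

Work:
A strategy strictly dominates another if it gives a strictly higher payoff against every opponent action. Compare each pair of P1's strategies column-by-column:
  A vs B: [5 vs 7, 3 vs 3] → A does not strictly dominate B (column X: 5 ≤ 7)
  B vs A: [7 vs 5, 3 vs 3] → B does not strictly dominate A (column Y: 3 ≤ 3)
No single strategy strictly dominates all others → no strictly dominant strategy.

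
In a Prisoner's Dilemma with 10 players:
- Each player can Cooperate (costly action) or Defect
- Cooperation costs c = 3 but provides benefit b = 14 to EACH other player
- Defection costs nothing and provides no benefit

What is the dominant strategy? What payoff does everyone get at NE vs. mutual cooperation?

Dominant: Defect; NE payoff = 0; Coop payoff = 123

Work:
Defect dominates (saves cost c = 3, benefit to others is external)
NE: All defect → everyone gets 0
If all cooperate: each receives (9)×14 - 3 = 123
Social dilemma: 123 > 0 but NE gives 0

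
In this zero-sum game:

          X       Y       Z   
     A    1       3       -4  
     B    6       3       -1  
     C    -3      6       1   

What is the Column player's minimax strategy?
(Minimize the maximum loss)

Column should play Z, value = 1

Work:
Column player minimizes Row's maximum payoff:
Column X: max payoff to Row = 6
Column Y: max payoff to Row = 6
Column Z: max payoff to Row = 1
Minimum is 1, achieved by column Z.
Minimax strategy: Z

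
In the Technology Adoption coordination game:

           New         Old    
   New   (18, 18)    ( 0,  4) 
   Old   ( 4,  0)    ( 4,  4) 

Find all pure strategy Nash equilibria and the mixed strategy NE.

Pure NE: (New, New) and (Old, Old); Mixed NE: p = 0.2222, q = 0.2222

Work:
Check pure NE:
(New, New): (18, 18) - no unilateral deviation beneficial
(Old, Old): (4, 4) - no unilateral deviation beneficial
Mixed NE: P1 plays New with p = 0.2222, P2 plays New with q = 0.2222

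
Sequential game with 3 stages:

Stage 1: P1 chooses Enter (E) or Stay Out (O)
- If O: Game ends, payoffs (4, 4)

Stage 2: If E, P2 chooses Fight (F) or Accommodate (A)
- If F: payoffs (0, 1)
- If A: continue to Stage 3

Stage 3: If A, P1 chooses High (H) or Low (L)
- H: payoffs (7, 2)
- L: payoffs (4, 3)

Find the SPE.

SPE: (E, A, H); Outcome (7, 2)

Work:
Stage 3: P1 chooses H (7 vs 4)
Stage 2: P2: F->1, A->2 (anticipating H). Choose A
Stage 1: P1: O->4, E->7 (anticipating A, H). Choose E
SPE path: E -> A -> H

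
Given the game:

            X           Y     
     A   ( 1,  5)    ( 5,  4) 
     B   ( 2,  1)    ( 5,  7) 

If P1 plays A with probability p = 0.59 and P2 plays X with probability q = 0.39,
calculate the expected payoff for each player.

E[P1] = 3.5999, E[P2] = 4.5007

Work:
E[P1] = p·q·π₁(A,X) + p·(1-q)·π₁(A,Y) + (1-p)·q·π₁(B,X) + (1-p)·(1-q)·π₁(B,Y)
= 0.59·0.39·1 + 0.59·0.61·5 + 0.41·0.39·2 + 0.41·0.61·5
= 3.5999

E[P2] = 4.5007 (similar calculation)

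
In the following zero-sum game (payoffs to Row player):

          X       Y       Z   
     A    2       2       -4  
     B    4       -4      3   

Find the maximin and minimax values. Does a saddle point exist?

Maximin = -4, Minimax = 2, Saddle: False

Work:
Row minimums: [-4, -4] → maximin = -4
Column maximums: [4, 2, 3] → minimax = 2
No saddle point (maximin ≠ minimax). Mixed strategy needed.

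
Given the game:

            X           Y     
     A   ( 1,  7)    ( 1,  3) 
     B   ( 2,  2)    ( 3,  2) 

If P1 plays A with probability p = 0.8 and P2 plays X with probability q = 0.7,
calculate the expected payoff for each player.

E[P1] = 1.26, E[P2] = 5.04

Work:
E[P1] = p·q·π₁(A,X) + p·(1-q)·π₁(A,Y) + (1-p)·q·π₁(B,X) + (1-p)·(1-q)·π₁(B,Y)
= 0.8·0.7·1 + 0.8·0.3·1 + 0.2·0.7·2 + 0.2·0.3·3
= 1.26

E[P2] = 5.04 (similar calculation)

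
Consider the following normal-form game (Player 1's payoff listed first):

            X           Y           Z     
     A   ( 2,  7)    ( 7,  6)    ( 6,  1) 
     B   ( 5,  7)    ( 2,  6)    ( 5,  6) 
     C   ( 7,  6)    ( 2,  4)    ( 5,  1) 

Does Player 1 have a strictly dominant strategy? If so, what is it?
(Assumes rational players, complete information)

No strictly dominant strategy exists for Player 1

Work:
A strategy strictly dominates another if it gives a strictly higher payoff against every opponent action. Compare each pair of P1's strategies column-by-column:
  A vs B: [2 vs 5, 7 vs 2, 6 vs 5] → A does not strictly dominate B (column X: 2 ≤ 5)
  A vs C: [2 vs 7, 7 vs 2, 6 vs 5] → A does not strictly dominate C (column X: 2 ≤ 7)
  B vs A: [5 vs 2, 2 vs 7, 5 vs 6] → B does not strictly dominate A (column Y: 2 ≤ 7)
  B vs C: [5 vs 7, 2 vs 2, 5 vs 5] → B does not strictly dominate C (column X: 5 ≤ 7)
  C vs A: [7 vs 2, 2 vs 7, 5 vs 6] → C does not strictly dominate A (column Y: 2 ≤ 7)
  C vs B: [7 vs 5, 2 vs 2, 5 vs 5] → C does not strictly dominate B (column Y: 2 ≤ 2)
No single strategy strictly dominates all others → no strictly dominant strategy.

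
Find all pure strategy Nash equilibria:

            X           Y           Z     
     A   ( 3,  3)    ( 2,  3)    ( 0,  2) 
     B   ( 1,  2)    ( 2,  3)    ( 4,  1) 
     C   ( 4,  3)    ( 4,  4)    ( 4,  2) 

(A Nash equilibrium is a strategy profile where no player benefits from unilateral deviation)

Nash equilibrium: (C, Y)

Work:
Best responses:
  P1 vs X: payoffs [3, 1, 4] → best response C (payoff 4)
  P1 vs Y: payoffs [2, 2, 4] → best response C (payoff 4)
  P1 vs Z: payoffs [0, 4, 4] → best response B/C (payoff 4)
  P2 vs A: payoffs [3, 3, 2] → best response X/Y (payoff 3)
  P2 vs B: payoffs [2, 3, 1] → best response Y (payoff 3)
  P2 vs C: payoffs [3, 4, 2] → best response Y (payoff 4)
Mutual best responses: (C,Y) → Nash equilibria.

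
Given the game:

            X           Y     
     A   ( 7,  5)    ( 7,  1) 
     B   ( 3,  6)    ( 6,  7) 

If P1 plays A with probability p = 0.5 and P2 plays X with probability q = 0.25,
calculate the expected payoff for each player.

E[P1] = 6.125, E[P2] = 4.375

Work:
E[P1] = p·q·π₁(A,X) + p·(1-q)·π₁(A,Y) + (1-p)·q·π₁(B,X) + (1-p)·(1-q)·π₁(B,Y)
= 0.5·0.25·7 + 0.5·0.75·7 + 0.5·0.25·3 + 0.5·0.75·6
= 6.125

E[P2] = 4.375 (similar calculation)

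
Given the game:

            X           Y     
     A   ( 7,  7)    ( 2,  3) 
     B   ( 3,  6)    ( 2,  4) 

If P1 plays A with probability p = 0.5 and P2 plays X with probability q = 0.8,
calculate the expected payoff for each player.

E[P1] = 4.4, E[P2] = 5.9

Work:
E[P1] = p·q·π₁(A,X) + p·(1-q)·π₁(A,Y) + (1-p)·q·π₁(B,X) + (1-p)·(1-q)·π₁(B,Y)
= 0.5·0.8·7 + 0.5·0.2·2 + 0.5·0.8·3 + 0.5·0.2·2
= 4.4

E[P2] = 5.9 (similar calculation)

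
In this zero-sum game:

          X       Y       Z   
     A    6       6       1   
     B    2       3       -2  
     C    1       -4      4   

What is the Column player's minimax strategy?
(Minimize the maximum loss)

Column should play Z, value = 4

Work:
Column player minimizes Row's maximum payoff:
Column X: max payoff to Row = 6
Column Y: max payoff to Row = 6
Column Z: max payoff to Row = 4
Minimum is 4, achieved by column Z.
Minimax strategy: Z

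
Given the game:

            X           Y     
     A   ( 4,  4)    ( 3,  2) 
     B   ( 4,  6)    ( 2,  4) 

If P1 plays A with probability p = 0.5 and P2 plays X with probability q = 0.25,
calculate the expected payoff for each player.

E[P1] = 2.875, E[P2] = 3.5

Work:
E[P1] = p·q·π₁(A,X) + p·(1-q)·π₁(A,Y) + (1-p)·q·π₁(B,X) + (1-p)·(1-q)·π₁(B,Y)
= 0.5·0.25·4 + 0.5·0.75·3 + 0.5·0.25·4 + 0.5·0.75·2
= 2.875

E[P2] = 3.5 (similar calculation)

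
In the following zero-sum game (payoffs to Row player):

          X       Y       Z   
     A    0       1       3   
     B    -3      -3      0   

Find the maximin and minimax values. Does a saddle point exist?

Maximin = 0, Minimax = 0, Saddle: True

Work:
Row minimums: [0, -3] → maximin = 0
Column maximums: [0, 1, 3] → minimax = 0
Saddle point exists! Game value = 0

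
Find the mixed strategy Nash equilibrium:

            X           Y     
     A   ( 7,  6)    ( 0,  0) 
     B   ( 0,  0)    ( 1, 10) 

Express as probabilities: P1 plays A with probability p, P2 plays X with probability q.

p = 0.625, q = 0.125

Work:
Find probabilities that make opponent indifferent:
P2 chooses q to make P1 indifferent between A and B
P1 chooses p to make P2 indifferent between X and Y
Mixed NE: P1 plays (A: 0.625, B: 0.375), P2 plays (X: 0.125, Y: 0.875)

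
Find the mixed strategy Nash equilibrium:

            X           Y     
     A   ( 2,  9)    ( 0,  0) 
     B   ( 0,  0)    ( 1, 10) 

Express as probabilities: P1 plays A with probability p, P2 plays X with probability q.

p = 0.5263, q = 0.3333

Work:
Find probabilities that make opponent indifferent:
P2 chooses q to make P1 indifferent between A and B
P1 chooses p to make P2 indifferent between X and Y
Mixed NE: P1 plays (A: 0.5263, B: 0.4737), P2 plays (X: 0.3333, Y: 0.6667)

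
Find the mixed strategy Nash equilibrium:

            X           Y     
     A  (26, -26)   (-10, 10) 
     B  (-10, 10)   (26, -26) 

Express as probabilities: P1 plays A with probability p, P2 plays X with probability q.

p = 0.5, q = 0.5

Work:
Find probabilities that make opponent indifferent:
P2 chooses q to make P1 indifferent between A and B
P1 chooses p to make P2 indifferent between X and Y
Mixed NE: P1 plays (A: 0.5, B: 0.5), P2 plays (X: 0.5, Y: 0.5)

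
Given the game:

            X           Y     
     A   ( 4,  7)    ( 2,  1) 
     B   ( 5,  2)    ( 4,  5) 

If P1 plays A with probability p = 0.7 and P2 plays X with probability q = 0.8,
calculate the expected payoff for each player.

E[P1] = 3.96, E[P2] = 4.84

Work:
E[P1] = p·q·π₁(A,X) + p·(1-q)·π₁(A,Y) + (1-p)·q·π₁(B,X) + (1-p)·(1-q)·π₁(B,Y)
= 0.7·0.8·4 + 0.7·0.2·2 + 0.3·0.8·5 + 0.3·0.2·4
= 3.96

E[P2] = 4.84 (similar calculation)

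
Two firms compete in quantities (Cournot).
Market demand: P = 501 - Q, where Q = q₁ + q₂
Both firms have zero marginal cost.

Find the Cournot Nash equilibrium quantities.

q₁* = q₂* = 167.0; P* = 167.0

Work:
Profit: π_i = P·q_i = (a - q_i - q_j)·q_i
FOC: ∂π_i/∂q_i = a - 2q_i - q_j = 0
Reaction function: q_i = (501 - q_j)/2
Symmetry: q* = 501/3 = 167.0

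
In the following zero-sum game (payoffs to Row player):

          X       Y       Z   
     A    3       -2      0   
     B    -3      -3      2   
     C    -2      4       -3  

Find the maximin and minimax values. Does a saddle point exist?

Maximin = -2, Minimax = 2, Saddle: False

Work:
Row minimums: [-2, -3, -3] → maximin = -2
Column maximums: [3, 4, 2] → minimax = 2
No saddle point (maximin ≠ minimax). Mixed strategy needed.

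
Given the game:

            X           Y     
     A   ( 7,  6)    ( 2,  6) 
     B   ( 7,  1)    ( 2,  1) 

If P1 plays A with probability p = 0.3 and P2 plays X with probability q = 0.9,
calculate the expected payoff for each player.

E[P1] = 6.5, E[P2] = 2.5

Work:
E[P1] = p·q·π₁(A,X) + p·(1-q)·π₁(A,Y) + (1-p)·q·π₁(B,X) + (1-p)·(1-q)·π₁(B,Y)
= 0.3·0.9·7 + 0.3·0.1·2 + 0.7·0.9·7 + 0.7·0.1·2
= 6.5

E[P2] = 2.5 (similar calculation)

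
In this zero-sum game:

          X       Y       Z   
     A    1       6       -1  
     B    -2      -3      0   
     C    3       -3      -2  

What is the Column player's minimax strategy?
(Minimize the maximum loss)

Column should play Z, value = 0

Work:
Column player minimizes Row's maximum payoff:
Column X: max payoff to Row = 3
Column Y: max payoff to Row = 6
Column Z: max payoff to Row = 0
Minimum is 0, achieved by column Z.
Minimax strategy: Z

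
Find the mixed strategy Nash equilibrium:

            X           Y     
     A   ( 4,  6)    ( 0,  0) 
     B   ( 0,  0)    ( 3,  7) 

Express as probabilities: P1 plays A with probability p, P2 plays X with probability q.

p = 0.5385, q = 0.4286

Work:
Find probabilities that make opponent indifferent:
P2 chooses q to make P1 indifferent between A and B
P1 chooses p to make P2 indifferent between X and Y
Mixed NE: P1 plays (A: 0.5385, B: 0.4615), P2 plays (X: 0.4286, Y: 0.5714)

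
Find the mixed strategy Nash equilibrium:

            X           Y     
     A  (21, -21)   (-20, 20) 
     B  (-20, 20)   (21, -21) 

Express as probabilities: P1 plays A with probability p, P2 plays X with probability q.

p = 0.5, q = 0.5

Work:
Find probabilities that make opponent indifferent:
P2 chooses q to make P1 indifferent between A and B
P1 chooses p to make P2 indifferent between X and Y
Mixed NE: P1 plays (A: 0.5, B: 0.5), P2 plays (X: 0.5, Y: 0.5)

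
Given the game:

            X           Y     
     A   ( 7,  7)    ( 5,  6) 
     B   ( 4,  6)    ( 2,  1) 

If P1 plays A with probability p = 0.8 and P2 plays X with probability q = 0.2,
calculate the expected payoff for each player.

E[P1] = 4.8, E[P2] = 5.36

Work:
E[P1] = p·q·π₁(A,X) + p·(1-q)·π₁(A,Y) + (1-p)·q·π₁(B,X) + (1-p)·(1-q)·π₁(B,Y)
= 0.8·0.2·7 + 0.8·0.8·5 + 0.2·0.2·4 + 0.2·0.8·2
= 4.8

E[P2] = 5.36 (similar calculation)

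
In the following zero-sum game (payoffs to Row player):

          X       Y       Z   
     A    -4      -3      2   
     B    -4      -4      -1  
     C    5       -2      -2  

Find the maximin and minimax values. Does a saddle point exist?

Maximin = -2, Minimax = -2, Saddle: True

Work:
Row minimums: [-4, -4, -2] → maximin = -2
Column maximums: [5, -2, 2] → minimax = -2
Saddle point exists! Game value = -2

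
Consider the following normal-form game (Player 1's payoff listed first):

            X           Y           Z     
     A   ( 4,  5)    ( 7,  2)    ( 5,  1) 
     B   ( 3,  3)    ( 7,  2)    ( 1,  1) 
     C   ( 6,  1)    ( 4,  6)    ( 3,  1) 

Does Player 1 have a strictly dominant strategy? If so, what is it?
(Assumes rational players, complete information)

No strictly dominant strategy exists for Player 1

Work:
A strategy strictly dominates another if it gives a strictly higher payoff against every opponent action. Compare each pair of P1's strategies column-by-column:
  A vs B: [4 vs 3, 7 vs 7, 5 vs 1] → A does not strictly dominate B (column Y: 7 ≤ 7)
  A vs C: [4 vs 6, 7 vs 4, 5 vs 3] → A does not strictly dominate C (column X: 4 ≤ 6)
  B vs A: [3 vs 4, 7 vs 7, 1 vs 5] → B does not strictly dominate A (column X: 3 ≤ 4)
  B vs C: [3 vs 6, 7 vs 4, 1 vs 3] → B does not strictly dominate C (column X: 3 ≤ 6)
  C vs A: [6 vs 4, 4 vs 7, 3 vs 5] → C does not strictly dominate A (column Y: 4 ≤ 7)
  C vs B: [6 vs 3, 4 vs 7, 3 vs 1] → C does not strictly dominate B (column Y: 4 ≤ 7)
No single strategy strictly dominates all others → no strictly dominant strategy.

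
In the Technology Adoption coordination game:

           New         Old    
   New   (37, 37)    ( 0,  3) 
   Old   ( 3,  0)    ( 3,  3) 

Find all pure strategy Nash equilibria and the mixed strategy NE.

Pure NE: (New, New) and (Old, Old); Mixed NE: p = 0.0811, q = 0.0811

Work:
Check pure NE:
(New, New): (37, 37) - no unilateral deviation beneficial
(Old, Old): (3, 3) - no unilateral deviation beneficial
Mixed NE: P1 plays New with p = 0.0811, P2 plays New with q = 0.0811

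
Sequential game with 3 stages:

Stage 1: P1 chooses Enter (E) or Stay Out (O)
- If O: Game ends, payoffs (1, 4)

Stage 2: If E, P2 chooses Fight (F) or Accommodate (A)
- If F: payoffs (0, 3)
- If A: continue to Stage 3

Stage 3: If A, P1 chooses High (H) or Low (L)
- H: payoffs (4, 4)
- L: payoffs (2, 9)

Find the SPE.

SPE: (E, A, H); Outcome (4, 4)

Work:
Stage 3: P1 chooses H (4 vs 2)
Stage 2: P2: F->3, A->4 (anticipating H). Choose A
Stage 1: P1: O->1, E->4 (anticipating A, H). Choose E
SPE path: E -> A -> H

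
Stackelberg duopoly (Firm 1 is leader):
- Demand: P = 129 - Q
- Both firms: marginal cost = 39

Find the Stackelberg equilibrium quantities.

q₁* (leader) = 45.0, q₂* (follower) = 22.5

Work:
Follower's reaction: q₂ = (a - c - q₁)/2
Leader substitutes: π₁ = q₁·(a - q₁ - (a-c-q₁)/2 - c)
FOC: q₁* = (129 - 39)/2 = 45.00
Then: q₂* = (129 - 39 - 45.0)/2 = 22.50
Leader has first-mover advantage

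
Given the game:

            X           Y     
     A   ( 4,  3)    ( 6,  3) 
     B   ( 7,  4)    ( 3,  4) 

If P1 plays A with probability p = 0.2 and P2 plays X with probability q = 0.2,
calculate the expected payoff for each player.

E[P1] = 4.16, E[P2] = 3.8

Work:
E[P1] = p·q·π₁(A,X) + p·(1-q)·π₁(A,Y) + (1-p)·q·π₁(B,X) + (1-p)·(1-q)·π₁(B,Y)
= 0.2·0.2·4 + 0.2·0.8·6 + 0.8·0.2·7 + 0.8·0.8·3
= 4.16

E[P2] = 3.8 (similar calculation)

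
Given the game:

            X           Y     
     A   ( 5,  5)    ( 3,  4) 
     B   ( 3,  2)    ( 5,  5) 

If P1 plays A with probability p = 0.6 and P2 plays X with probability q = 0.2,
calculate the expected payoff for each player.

E[P1] = 3.88, E[P2] = 4.28

Work:
E[P1] = p·q·π₁(A,X) + p·(1-q)·π₁(A,Y) + (1-p)·q·π₁(B,X) + (1-p)·(1-q)·π₁(B,Y)
= 0.6·0.2·5 + 0.6·0.8·3 + 0.4·0.2·3 + 0.4·0.8·5
= 3.88

E[P2] = 4.28 (similar calculation)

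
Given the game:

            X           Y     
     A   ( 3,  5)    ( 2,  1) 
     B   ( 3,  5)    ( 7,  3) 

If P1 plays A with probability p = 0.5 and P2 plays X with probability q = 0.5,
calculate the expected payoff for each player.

E[P1] = 3.75, E[P2] = 3.5

Work:
E[P1] = p·q·π₁(A,X) + p·(1-q)·π₁(A,Y) + (1-p)·q·π₁(B,X) + (1-p)·(1-q)·π₁(B,Y)
= 0.5·0.5·3 + 0.5·0.5·2 + 0.5·0.5·3 + 0.5·0.5·7
= 3.75

E[P2] = 3.5 (similar calculation)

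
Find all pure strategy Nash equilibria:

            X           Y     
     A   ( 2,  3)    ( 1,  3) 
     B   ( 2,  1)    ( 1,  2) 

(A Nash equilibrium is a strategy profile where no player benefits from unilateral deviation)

Nash equilibrium: (A, X), (A, Y), (B, Y)

Work:
Best responses:
  P1 vs X: payoffs [2, 2] → best response A/B (payoff 2)
  P1 vs Y: payoffs [1, 1] → best response A/B (payoff 1)
  P2 vs A: payoffs [3, 3] → best response X/Y (payoff 3)
  P2 vs B: payoffs [1, 2] → best response Y (payoff 2)
Mutual best responses: (A,X), (A,Y), (B,Y) → Nash equilibria.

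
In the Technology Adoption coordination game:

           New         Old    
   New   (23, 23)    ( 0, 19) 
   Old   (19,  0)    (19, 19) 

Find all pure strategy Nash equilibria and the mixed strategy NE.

Pure NE: (New, New) and (Old, Old); Mixed NE: p = 0.8261, q = 0.8261

Work:
Check pure NE:
(New, New): (23, 23) - no unilateral deviation beneficial
(Old, Old): (19, 19) - no unilateral deviation beneficial
Mixed NE: P1 plays New with p = 0.8261, P2 plays New with q = 0.8261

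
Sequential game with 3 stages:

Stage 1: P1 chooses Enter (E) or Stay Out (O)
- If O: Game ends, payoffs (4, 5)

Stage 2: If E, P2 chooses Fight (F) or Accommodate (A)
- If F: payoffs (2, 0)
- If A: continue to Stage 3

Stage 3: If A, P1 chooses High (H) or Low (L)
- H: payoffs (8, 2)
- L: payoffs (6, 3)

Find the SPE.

SPE: (E, A, H); Outcome (8, 2)

Work:
Stage 3: P1 chooses H (8 vs 6)
Stage 2: P2: F->0, A->2 (anticipating H). Choose A
Stage 1: P1: O->4, E->8 (anticipating A, H). Choose E
SPE path: E -> A -> H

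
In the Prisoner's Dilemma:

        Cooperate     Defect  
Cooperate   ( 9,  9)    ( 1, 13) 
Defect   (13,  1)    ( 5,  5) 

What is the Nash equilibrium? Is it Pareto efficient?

(Defect, Defect) is NE; not Pareto efficient

Work:
Defect dominates Cooperate for both players:
If P2 cooperates: Defect (13) > Cooperate (9)
If P2 defects: Defect (5) > Cooperate (1)
NE: (Defect, Defect) with payoff (5, 5)
But (Cooperate, Cooperate) = (9, 9) Pareto dominates (5, 5)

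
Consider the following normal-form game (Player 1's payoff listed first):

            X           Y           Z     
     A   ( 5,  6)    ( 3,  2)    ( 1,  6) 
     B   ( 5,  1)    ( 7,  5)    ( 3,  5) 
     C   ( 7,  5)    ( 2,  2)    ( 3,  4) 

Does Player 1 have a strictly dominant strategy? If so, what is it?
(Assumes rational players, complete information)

No strictly dominant strategy exists for Player 1

Work:
A strategy strictly dominates another if it gives a strictly higher payoff against every opponent action. Compare each pair of P1's strategies column-by-column:
  A vs B: [5 vs 5, 3 vs 7, 1 vs 3] → A does not strictly dominate B (column X: 5 ≤ 5)
  A vs C: [5 vs 7, 3 vs 2, 1 vs 3] → A does not strictly dominate C (column X: 5 ≤ 7)
  B vs A: [5 vs 5, 7 vs 3, 3 vs 1] → B does not strictly dominate A (column X: 5 ≤ 5)
  B vs C: [5 vs 7, 7 vs 2, 3 vs 3] → B does not strictly dominate C (column X: 5 ≤ 7)
  C vs A: [7 vs 5, 2 vs 3, 3 vs 1] → C does not strictly dominate A (column Y: 2 ≤ 3)
  C vs B: [7 vs 5, 2 vs 7, 3 vs 3] → C does not strictly dominate B (column Y: 2 ≤ 7)
No single strategy strictly dominates all others → no strictly dominant strategy.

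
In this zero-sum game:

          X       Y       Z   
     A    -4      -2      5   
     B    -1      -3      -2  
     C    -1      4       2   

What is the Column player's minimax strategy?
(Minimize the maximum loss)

Column should play X, value = -1

Work:
Column player minimizes Row's maximum payoff:
Column X: max payoff to Row = -1
Column Y: max payoff to Row = 4
Column Z: max payoff to Row = 5
Minimum is -1, achieved by column X.
Minimax strategy: X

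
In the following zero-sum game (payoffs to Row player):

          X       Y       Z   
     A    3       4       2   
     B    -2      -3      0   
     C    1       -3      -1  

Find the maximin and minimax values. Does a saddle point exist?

Maximin = 2, Minimax = 2, Saddle: True

Work:
Row minimums: [2, -3, -3] → maximin = 2
Column maximums: [3, 4, 2] → minimax = 2
Saddle point exists! Game value = 2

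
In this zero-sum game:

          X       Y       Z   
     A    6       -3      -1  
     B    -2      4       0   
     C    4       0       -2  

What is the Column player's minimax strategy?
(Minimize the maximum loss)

Column should play Z, value = 0

Work:
Column player minimizes Row's maximum payoff:
Column X: max payoff to Row = 6
Column Y: max payoff to Row = 4
Column Z: max payoff to Row = 0
Minimum is 0, achieved by column Z.
Minimax strategy: Z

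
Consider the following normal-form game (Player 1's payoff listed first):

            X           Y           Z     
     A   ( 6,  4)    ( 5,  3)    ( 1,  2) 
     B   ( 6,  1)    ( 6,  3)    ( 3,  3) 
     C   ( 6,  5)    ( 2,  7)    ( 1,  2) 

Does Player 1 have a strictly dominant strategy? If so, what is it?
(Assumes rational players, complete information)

No strictly dominant strategy exists for Player 1

Work:
A strategy strictly dominates another if it gives a strictly higher payoff against every opponent action. Compare each pair of P1's strategies column-by-column:
  A vs B: [6 vs 6, 5 vs 6, 1 vs 3] → A does not strictly dominate B (column X: 6 ≤ 6)
  A vs C: [6 vs 6, 5 vs 2, 1 vs 1] → A does not strictly dominate C (column X: 6 ≤ 6)
  B vs A: [6 vs 6, 6 vs 5, 3 vs 1] → B does not strictly dominate A (column X: 6 ≤ 6)
  B vs C: [6 vs 6, 6 vs 2, 3 vs 1] → B does not strictly dominate C (column X: 6 ≤ 6)
  C vs A: [6 vs 6, 2 vs 5, 1 vs 1] → C does not strictly dominate A (column X: 6 ≤ 6)
  C vs B: [6 vs 6, 2 vs 6, 1 vs 3] → C does not strictly dominate B (column X: 6 ≤ 6)
No single strategy strictly dominates all others → no strictly dominant strategy.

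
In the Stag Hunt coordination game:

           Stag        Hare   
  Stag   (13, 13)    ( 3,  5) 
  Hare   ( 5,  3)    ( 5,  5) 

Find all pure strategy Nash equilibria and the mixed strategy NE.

Pure NE: (Stag, Stag) and (Hare, Hare); Mixed NE: p = 0.2, q = 0.2

Work:
Check pure NE:
(Stag, Stag): (13, 13) - no unilateral deviation beneficial
(Hare, Hare): (5, 5) - no unilateral deviation beneficial
Mixed NE: P1 plays Stag with p = 0.2, P2 plays Stag with q = 0.2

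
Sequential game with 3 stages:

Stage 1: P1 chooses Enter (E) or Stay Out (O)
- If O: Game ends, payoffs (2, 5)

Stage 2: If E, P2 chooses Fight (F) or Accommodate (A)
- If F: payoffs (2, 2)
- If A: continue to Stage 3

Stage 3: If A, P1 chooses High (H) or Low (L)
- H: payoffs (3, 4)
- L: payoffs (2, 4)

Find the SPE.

SPE: (E, A, H); Outcome (3, 4)

Work:
Stage 3: P1 chooses H (3 vs 2)
Stage 2: P2: F->2, A->4 (anticipating H). Choose A
Stage 1: P1: O->2, E->3 (anticipating A, H). Choose E
SPE path: E -> A -> H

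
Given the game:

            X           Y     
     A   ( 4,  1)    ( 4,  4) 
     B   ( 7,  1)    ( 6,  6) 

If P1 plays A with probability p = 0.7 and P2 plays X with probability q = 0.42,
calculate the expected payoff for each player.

E[P1] = 4.726, E[P2] = 3.088

Work:
E[P1] = p·q·π₁(A,X) + p·(1-q)·π₁(A,Y) + (1-p)·q·π₁(B,X) + (1-p)·(1-q)·π₁(B,Y)
= 0.7·0.42·4 + 0.7·0.58·4 + 0.3·0.42·7 + 0.3·0.58·6
= 4.726

E[P2] = 3.088 (similar calculation)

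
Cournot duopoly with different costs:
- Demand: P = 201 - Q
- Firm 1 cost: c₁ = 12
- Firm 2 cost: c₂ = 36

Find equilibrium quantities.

q₁* = 71.0, q₂* = 47.0

Work:
Reaction: q₁ = (201 - 12 - q₂)/2
Reaction: q₂ = (201 - 36 - q₁)/2
Solve simultaneously:
q₁* = (201 - 2×12 + 36)/3 = 71.0
q₂* = (201 - 2×36 + 12)/3 = 47.0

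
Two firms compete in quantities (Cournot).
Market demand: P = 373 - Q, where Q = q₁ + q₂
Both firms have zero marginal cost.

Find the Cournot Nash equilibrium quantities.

q₁* = q₂* = 124.33; P* = 124.33

Work:
Profit: π_i = P·q_i = (a - q_i - q_j)·q_i
FOC: ∂π_i/∂q_i = a - 2q_i - q_j = 0
Reaction function: q_i = (373 - q_j)/2
Symmetry: q* = 373/3 = 124.33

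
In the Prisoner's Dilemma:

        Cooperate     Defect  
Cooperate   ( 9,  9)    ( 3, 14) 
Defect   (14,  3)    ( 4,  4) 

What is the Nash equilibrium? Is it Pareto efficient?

(Defect, Defect) is NE; not Pareto efficient

Work:
Defect dominates Cooperate for both players:
If P2 cooperates: Defect (14) > Cooperate (9)
If P2 defects: Defect (4) > Cooperate (3)
NE: (Defect, Defect) with payoff (4, 4)
But (Cooperate, Cooperate) = (9, 9) Pareto dominates (4, 4)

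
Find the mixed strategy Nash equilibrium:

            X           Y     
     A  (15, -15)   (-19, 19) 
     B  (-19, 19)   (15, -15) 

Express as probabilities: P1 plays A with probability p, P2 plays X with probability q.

p = 0.5, q = 0.5

Work:
Find probabilities that make opponent indifferent:
P2 chooses q to make P1 indifferent between A and B
P1 chooses p to make P2 indifferent between X and Y
Mixed NE: P1 plays (A: 0.5, B: 0.5), P2 plays (X: 0.5, Y: 0.5)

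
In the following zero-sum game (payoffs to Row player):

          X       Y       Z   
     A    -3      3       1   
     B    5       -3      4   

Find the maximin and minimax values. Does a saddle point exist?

Maximin = -3, Minimax = 3, Saddle: False

Work:
Row minimums: [-3, -3] → maximin = -3
Column maximums: [5, 3, 4] → minimax = 3
No saddle point (maximin ≠ minimax). Mixed strategy needed.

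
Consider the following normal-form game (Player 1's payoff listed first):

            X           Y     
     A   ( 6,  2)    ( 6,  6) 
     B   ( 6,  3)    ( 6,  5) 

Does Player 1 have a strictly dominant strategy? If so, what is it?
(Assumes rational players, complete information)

No strictly dominant strategy exists for Player 1

Work:
A strategy strictly dominates another if it gives a strictly higher payoff against every opponent action. Compare each pair of P1's strategies column-by-column:
  A vs B: [6 vs 6, 6 vs 6] → A does not strictly dominate B (column X: 6 ≤ 6)
  B vs A: [6 vs 6, 6 vs 6] → B does not strictly dominate A (column X: 6 ≤ 6)
No single strategy strictly dominates all others → no strictly dominant strategy.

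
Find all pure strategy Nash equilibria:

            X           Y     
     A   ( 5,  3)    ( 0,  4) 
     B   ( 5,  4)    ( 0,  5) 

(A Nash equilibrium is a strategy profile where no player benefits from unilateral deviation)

Nash equilibrium: (A, Y), (B, Y)

Work:
Best responses:
  P1 vs X: payoffs [5, 5] → best response A/B (payoff 5)
  P1 vs Y: payoffs [0, 0] → best response A/B (payoff 0)
  P2 vs A: payoffs [3, 4] → best response Y (payoff 4)
  P2 vs B: payoffs [4, 5] → best response Y (payoff 5)
Mutual best responses: (A,Y), (B,Y) → Nash equilibria.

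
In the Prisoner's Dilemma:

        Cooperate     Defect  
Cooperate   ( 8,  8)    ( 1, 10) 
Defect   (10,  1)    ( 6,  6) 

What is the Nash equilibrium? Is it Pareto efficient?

(Defect, Defect) is NE; not Pareto efficient

Work:
Defect dominates Cooperate for both players:
If P2 cooperates: Defect (10) > Cooperate (8)
If P2 defects: Defect (6) > Cooperate (1)
NE: (Defect, Defect) with payoff (6, 6)
But (Cooperate, Cooperate) = (8, 8) Pareto dominates (6, 6)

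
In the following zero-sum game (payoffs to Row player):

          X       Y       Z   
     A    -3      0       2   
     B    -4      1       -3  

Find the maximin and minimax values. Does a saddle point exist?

Maximin = -3, Minimax = -3, Saddle: True

Work:
Row minimums: [-3, -4] → maximin = -3
Column maximums: [-3, 1, 2] → minimax = -3
Saddle point exists! Game value = -3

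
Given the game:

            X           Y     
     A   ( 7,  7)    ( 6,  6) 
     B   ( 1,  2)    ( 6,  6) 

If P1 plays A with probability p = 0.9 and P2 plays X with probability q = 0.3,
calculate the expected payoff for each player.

E[P1] = 6.12, E[P2] = 6.15

Work:
E[P1] = p·q·π₁(A,X) + p·(1-q)·π₁(A,Y) + (1-p)·q·π₁(B,X) + (1-p)·(1-q)·π₁(B,Y)
= 0.9·0.3·7 + 0.9·0.7·6 + 0.1·0.3·1 + 0.1·0.7·6
= 6.12

E[P2] = 6.15 (similar calculation)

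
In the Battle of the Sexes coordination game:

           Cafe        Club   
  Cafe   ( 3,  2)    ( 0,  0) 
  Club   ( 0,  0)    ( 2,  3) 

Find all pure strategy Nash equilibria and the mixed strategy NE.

Pure NE: (Cafe, Cafe) and (Club, Club); Mixed NE: p = 0.6, q = 0.4

Work:
Check pure NE:
(Cafe, Cafe): (3, 2) - no unilateral deviation beneficial
(Club, Club): (2, 3) - no unilateral deviation beneficial
Mixed NE: P1 plays Cafe with p = 0.6, P2 plays Cafe with q = 0.4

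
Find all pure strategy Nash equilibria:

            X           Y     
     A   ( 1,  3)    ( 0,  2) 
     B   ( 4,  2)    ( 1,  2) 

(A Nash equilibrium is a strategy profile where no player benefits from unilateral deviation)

Nash equilibrium: (B, X), (B, Y)

Work:
Best responses:
  P1 vs X: payoffs [1, 4] → best response B (payoff 4)
  P1 vs Y: payoffs [0, 1] → best response B (payoff 1)
  P2 vs A: payoffs [3, 2] → best response X (payoff 3)
  P2 vs B: payoffs [2, 2] → best response X/Y (payoff 2)
Mutual best responses: (B,X), (B,Y) → Nash equilibria.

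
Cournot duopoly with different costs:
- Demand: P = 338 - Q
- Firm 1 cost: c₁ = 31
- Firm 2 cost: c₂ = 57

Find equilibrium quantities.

q₁* = 111.0, q₂* = 85.0

Work:
Reaction: q₁ = (338 - 31 - q₂)/2
Reaction: q₂ = (338 - 57 - q₁)/2
Solve simultaneously:
q₁* = (338 - 2×31 + 57)/3 = 111.0
q₂* = (338 - 2×57 + 31)/3 = 85.0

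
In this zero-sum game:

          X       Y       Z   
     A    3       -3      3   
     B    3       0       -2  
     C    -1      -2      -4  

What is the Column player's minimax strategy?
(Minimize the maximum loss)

Column should play Y, value = 0

Work:
Column player minimizes Row's maximum payoff:
Column X: max payoff to Row = 3
Column Y: max payoff to Row = 0
Column Z: max payoff to Row = 3
Minimum is 0, achieved by column Y.
Minimax strategy: Y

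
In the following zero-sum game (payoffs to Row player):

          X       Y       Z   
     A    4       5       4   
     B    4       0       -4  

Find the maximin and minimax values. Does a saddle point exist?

Maximin = 4, Minimax = 4, Saddle: True

Work:
Row minimums: [4, -4] → maximin = 4
Column maximums: [4, 5, 4] → minimax = 4
Saddle point exists! Game value = 4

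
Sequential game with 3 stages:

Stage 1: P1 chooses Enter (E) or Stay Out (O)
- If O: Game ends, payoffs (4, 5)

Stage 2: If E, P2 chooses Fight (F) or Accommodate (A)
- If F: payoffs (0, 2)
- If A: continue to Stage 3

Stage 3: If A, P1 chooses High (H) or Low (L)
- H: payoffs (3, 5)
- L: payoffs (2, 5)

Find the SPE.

SPE: (O, A, H); Outcome (4, 5)

Work:
Stage 3: P1 chooses H (3 vs 2)
Stage 2: P2: F->2, A->5 (anticipating H). Choose A
Stage 1: P1: O->4, E->3 (anticipating A, H). Choose O
SPE path: O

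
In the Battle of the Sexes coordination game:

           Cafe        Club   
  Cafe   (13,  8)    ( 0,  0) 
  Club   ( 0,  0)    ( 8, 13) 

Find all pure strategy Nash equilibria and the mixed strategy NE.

Pure NE: (Cafe, Cafe) and (Club, Club); Mixed NE: p = 0.619, q = 0.381

Work:
Check pure NE:
(Cafe, Cafe): (13, 8) - no unilateral deviation beneficial
(Club, Club): (8, 13) - no unilateral deviation beneficial
Mixed NE: P1 plays Cafe with p = 0.619, P2 plays Cafe with q = 0.381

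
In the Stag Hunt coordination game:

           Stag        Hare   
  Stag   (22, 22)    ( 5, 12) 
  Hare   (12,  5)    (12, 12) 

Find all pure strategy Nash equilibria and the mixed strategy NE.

Pure NE: (Stag, Stag) and (Hare, Hare); Mixed NE: p = 0.4118, q = 0.4118

Work:
Check pure NE:
(Stag, Stag): (22, 22) - no unilateral deviation beneficial
(Hare, Hare): (12, 12) - no unilateral deviation beneficial
Mixed NE: P1 plays Stag with p = 0.4118, P2 plays Stag with q = 0.4118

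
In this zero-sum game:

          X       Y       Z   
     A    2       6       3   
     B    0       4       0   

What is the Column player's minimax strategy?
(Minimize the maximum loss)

Column should play X, value = 2

Work:
Column player minimizes Row's maximum payoff:
Column X: max payoff to Row = 2
Column Y: max payoff to Row = 6
Column Z: max payoff to Row = 3
Minimum is 2, achieved by column X.
Minimax strategy: X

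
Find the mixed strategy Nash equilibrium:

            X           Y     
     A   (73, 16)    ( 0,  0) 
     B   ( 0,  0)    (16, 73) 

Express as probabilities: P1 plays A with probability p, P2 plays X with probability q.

p = 0.8202, q = 0.1798

Work:
Find probabilities that make opponent indifferent:
P2 chooses q to make P1 indifferent between A and B
P1 chooses p to make P2 indifferent between X and Y
Mixed NE: P1 plays (A: 0.8202, B: 0.1798), P2 plays (X: 0.1798, Y: 0.8202)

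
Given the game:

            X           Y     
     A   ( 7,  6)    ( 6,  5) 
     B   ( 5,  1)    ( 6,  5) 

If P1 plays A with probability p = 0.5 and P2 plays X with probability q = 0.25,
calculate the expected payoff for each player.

E[P1] = 6.0, E[P2] = 4.625

Work:
E[P1] = p·q·π₁(A,X) + p·(1-q)·π₁(A,Y) + (1-p)·q·π₁(B,X) + (1-p)·(1-q)·π₁(B,Y)
= 0.5·0.25·7 + 0.5·0.75·6 + 0.5·0.25·5 + 0.5·0.75·6
= 6.0

E[P2] = 4.625 (similar calculation)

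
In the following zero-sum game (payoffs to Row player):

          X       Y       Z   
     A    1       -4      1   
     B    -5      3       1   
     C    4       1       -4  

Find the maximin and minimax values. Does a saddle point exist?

Maximin = -4, Minimax = 1, Saddle: False

Work:
Row minimums: [-4, -5, -4] → maximin = -4
Column maximums: [4, 3, 1] → minimax = 1
No saddle point (maximin ≠ minimax). Mixed strategy needed.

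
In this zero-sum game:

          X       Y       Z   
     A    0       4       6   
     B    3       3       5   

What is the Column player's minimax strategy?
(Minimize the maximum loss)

Column should play X, value = 3

Work:
Column player minimizes Row's maximum payoff:
Column X: max payoff to Row = 3
Column Y: max payoff to Row = 4
Column Z: max payoff to Row = 6
Minimum is 3, achieved by column X.
Minimax strategy: X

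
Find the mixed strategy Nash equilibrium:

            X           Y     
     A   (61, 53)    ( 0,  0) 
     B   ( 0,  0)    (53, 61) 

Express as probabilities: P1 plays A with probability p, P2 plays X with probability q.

p = 0.5351, q = 0.4649

Work:
Find probabilities that make opponent indifferent:
P2 chooses q to make P1 indifferent between A and B
P1 chooses p to make P2 indifferent between X and Y
Mixed NE: P1 plays (A: 0.5351, B: 0.4649), P2 plays (X: 0.4649, Y: 0.5351)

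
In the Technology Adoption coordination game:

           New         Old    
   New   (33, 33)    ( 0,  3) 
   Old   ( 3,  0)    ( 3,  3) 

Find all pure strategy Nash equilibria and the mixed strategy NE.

Pure NE: (New, New) and (Old, Old); Mixed NE: p = 0.0909, q = 0.0909

Work:
Check pure NE:
(New, New): (33, 33) - no unilateral deviation beneficial
(Old, Old): (3, 3) - no unilateral deviation beneficial
Mixed NE: P1 plays New with p = 0.0909, P2 plays New with q = 0.0909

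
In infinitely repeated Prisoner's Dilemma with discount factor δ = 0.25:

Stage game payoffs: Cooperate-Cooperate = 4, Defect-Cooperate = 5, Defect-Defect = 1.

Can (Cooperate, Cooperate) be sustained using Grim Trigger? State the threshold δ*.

δ* = 0.25; since δ = 0.25 ≥ 0.25, cooperation can be sustained

Work:
For Grim Trigger:
Cooperate forever: 4/(1-δ)
Defect then punished: 5 + 1·δ/(1-δ)
Need: 4/(1-δ) ≥ 5 + 1·δ/(1-δ)
Solving: δ ≥ (T-R)/(T-P) = (5-4)/(5-1) = 0.25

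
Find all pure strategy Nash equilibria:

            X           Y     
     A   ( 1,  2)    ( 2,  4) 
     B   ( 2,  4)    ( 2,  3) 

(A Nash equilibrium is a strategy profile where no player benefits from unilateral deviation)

Nash equilibrium: (A, Y), (B, X)

Work:
Best responses:
  P1 vs X: payoffs [1, 2] → best response B (payoff 2)
  P1 vs Y: payoffs [2, 2] → best response A/B (payoff 2)
  P2 vs A: payoffs [2, 4] → best response Y (payoff 4)
  P2 vs B: payoffs [4, 3] → best response X (payoff 4)
Mutual best responses: (A,Y), (B,X) → Nash equilibria.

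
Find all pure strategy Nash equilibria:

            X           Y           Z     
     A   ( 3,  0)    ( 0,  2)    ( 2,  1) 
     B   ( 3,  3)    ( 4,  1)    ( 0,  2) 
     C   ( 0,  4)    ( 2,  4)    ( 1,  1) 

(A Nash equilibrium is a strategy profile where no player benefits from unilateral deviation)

Nash equilibrium: (B, X)

Work:
Best responses:
  P1 vs X: payoffs [3, 3, 0] → best response A/B (payoff 3)
  P1 vs Y: payoffs [0, 4, 2] → best response B (payoff 4)
  P1 vs Z: payoffs [2, 0, 1] → best response A (payoff 2)
  P2 vs A: payoffs [0, 2, 1] → best response Y (payoff 2)
  P2 vs B: payoffs [3, 1, 2] → best response X (payoff 3)
  P2 vs C: payoffs [4, 4, 1] → best response X/Y (payoff 4)
Mutual best responses: (B,X) → Nash equilibria.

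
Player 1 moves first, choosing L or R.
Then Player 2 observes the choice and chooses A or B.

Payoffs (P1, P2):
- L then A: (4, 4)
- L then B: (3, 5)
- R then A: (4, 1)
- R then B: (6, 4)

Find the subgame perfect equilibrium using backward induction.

P1 plays R, P2 plays B after L and B after R; Payoff (6, 4)

Work:
Backward induction:
After L: P2 chooses B → P1 gets 3
After R: P2 chooses B → P1 gets 6
P1 chooses R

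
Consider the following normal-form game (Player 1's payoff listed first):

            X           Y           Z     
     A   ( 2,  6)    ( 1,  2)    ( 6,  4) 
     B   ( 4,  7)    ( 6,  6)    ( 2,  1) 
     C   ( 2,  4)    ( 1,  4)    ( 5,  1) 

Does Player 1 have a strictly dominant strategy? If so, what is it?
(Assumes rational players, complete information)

No strictly dominant strategy exists for Player 1

Work:
A strategy strictly dominates another if it gives a strictly higher payoff against every opponent action. Compare each pair of P1's strategies column-by-column:
  A vs B: [2 vs 4, 1 vs 6, 6 vs 2] → A does not strictly dominate B (column X: 2 ≤ 4)
  A vs C: [2 vs 2, 1 vs 1, 6 vs 5] → A does not strictly dominate C (column X: 2 ≤ 2)
  B vs A: [4 vs 2, 6 vs 1, 2 vs 6] → B does not strictly dominate A (column Z: 2 ≤ 6)
  B vs C: [4 vs 2, 6 vs 1, 2 vs 5] → B does not strictly dominate C (column Z: 2 ≤ 5)
  C vs A: [2 vs 2, 1 vs 1, 5 vs 6] → C does not strictly dominate A (column X: 2 ≤ 2)
  C vs B: [2 vs 4, 1 vs 6, 5 vs 2] → C does not strictly dominate B (column X: 2 ≤ 4)
No single strategy strictly dominates all others → no strictly dominant strategy.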